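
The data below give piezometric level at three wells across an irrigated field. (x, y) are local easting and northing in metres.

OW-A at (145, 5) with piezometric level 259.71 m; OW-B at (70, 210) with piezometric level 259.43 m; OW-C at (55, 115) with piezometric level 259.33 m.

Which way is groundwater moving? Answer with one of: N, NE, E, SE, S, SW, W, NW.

W

Three-point gradient (reference OW-A): Δ to OW-B = (-75, 205, -0.28), Δ to OW-C = (-90, 110, -0.38).
∂h/∂x = +0.004618, ∂h/∂y = +0.0003235 (det = 10200).
Flow = −∇h = (-0.004618 east, -0.0003235 north), which points west.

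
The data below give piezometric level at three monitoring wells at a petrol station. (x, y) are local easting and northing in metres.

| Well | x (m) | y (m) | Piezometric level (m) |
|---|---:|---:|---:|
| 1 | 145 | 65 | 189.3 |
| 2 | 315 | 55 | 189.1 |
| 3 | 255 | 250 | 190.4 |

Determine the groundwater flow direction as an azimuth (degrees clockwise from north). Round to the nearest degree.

Differences from 1: to 2 (Δx, Δy, Δh) = (170, -10, -0.2); to 3 = (110, 185, +1.1).
Solve a·Δx + b·Δy = Δh: det = 170·185 − 110·(-10) = 32550.
∂h/∂x = [(-0.2)·185 − (+1.1)·(-10)] / 32550 = -0.0007988
∂h/∂y = [170·(+1.1) − 110·(-0.2)] / 32550 = +0.006421
Flow direction (−∇h) has components (+0.0007988 E, -0.006421 N).
Azimuth = atan2(E, N) = atan2(+0.0007988, -0.006421) = 172.9° ≈ 173°.

173°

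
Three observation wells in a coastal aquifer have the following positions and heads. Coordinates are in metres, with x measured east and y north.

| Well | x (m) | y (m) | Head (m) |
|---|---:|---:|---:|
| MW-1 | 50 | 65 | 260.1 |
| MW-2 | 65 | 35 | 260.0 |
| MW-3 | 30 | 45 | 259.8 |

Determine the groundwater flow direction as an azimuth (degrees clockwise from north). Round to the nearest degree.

227°

Taking MW-1 as reference: MW-2−MW-1 = (15, -30, -0.1); MW-3−MW-1 = (-20, -20, -0.3).
Determinant of the coordinate differences = 15·(-20) − (-20)·(-30) = -900.
∂h/∂x = [(-0.1)·(-20) − (-0.3)·(-30)] / -900 = +0.007778
∂h/∂y = [15·(-0.3) − (-20)·(-0.1)] / -900 = +0.007222
Flow direction (−∇h) has components (-0.007778 E, -0.007222 N).
Azimuth = atan2(E, N) = atan2(-0.007778, -0.007222) = 227.1° ≈ 227°.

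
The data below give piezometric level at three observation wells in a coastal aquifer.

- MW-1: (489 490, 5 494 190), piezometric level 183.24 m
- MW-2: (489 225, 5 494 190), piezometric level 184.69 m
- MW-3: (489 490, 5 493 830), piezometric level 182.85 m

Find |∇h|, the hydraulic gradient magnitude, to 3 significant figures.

∂h/∂x = (184.69 − 183.24) / (489225 − 489490) = -0.005472
∂h/∂y = (182.85 − 183.24) / (5493830 − 5494190) = +0.001083
|∇h| = √(-0.005472² + 0.001083²) = 0.005578

0.00558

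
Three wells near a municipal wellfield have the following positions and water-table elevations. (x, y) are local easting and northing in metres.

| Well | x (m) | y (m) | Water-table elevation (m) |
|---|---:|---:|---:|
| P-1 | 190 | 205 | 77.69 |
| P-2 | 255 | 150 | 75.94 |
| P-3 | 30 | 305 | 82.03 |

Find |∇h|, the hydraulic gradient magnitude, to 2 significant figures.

With h = a·x + b·y + c and P-1 as origin, the differences give:
  65·a + (-55)·b = -1.75
  (-160)·a + 100·b = +4.34
Eliminate b (×100 and ×(-55), subtract): -2300·a = 63.700 → a = ∂h/∂x = -0.02770
Back-substitute: b = ∂h/∂y = -0.0009130.
|∇h| = √(-0.02770² + -0.0009130²) = 0.02772

0.028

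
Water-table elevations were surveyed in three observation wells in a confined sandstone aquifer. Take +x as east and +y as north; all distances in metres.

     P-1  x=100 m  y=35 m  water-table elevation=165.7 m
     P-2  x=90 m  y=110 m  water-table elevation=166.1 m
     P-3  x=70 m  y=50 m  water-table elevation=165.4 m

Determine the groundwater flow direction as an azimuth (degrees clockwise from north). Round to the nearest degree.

Differences from P-1: to P-2 (Δx, Δy, Δh) = (-10, 75, +0.4); to P-3 = (-30, 15, -0.3).
Determinant of the coordinate differences = (-10)·15 − (-30)·75 = 2100.
∂h/∂x = [(+0.4)·15 − (-0.3)·75] / 2100 = +0.01357
∂h/∂y = [(-10)·(-0.3) − (-30)·(+0.4)] / 2100 = +0.007143
Flow direction (−∇h) has components (-0.01357 E, -0.007143 N).
Azimuth = atan2(E, N) = atan2(-0.01357, -0.007143) = 242.2° ≈ 242°.

242°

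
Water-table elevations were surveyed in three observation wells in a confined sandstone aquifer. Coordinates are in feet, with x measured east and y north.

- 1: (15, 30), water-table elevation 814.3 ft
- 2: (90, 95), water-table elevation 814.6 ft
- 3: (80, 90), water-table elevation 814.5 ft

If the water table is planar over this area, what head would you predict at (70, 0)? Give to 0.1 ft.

815.8 ft

With h = a·x + b·y + c and 1 as origin, the differences give:
  75·a + 65·b = +0.3
  65·a + 60·b = +0.2
Eliminate b (×60 and ×65, subtract): 275·a = 5.00 → a = ∂h/∂x = +0.01818
Back-substitute: b = ∂h/∂y = -0.01636.
h(70, 0) = 814.3 + (+0.01818)·(55) + (-0.01636)·(-30) = 814.3 +1.000 +0.491 = 815.791 ft.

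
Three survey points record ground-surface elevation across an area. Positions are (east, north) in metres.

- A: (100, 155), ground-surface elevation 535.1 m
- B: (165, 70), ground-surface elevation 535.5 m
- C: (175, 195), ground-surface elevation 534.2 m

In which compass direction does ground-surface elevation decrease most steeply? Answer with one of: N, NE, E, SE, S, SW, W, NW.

NE

Differences from A: to B (Δx, Δy, Δh) = (65, -85, +0.4); to C = (75, 40, -0.9).
Solve a·Δx + b·Δy = Δz: det = 65·40 − 75·(-85) = 8975.
∂z/∂x = [(+0.4)·40 − (-0.9)·(-85)] / 8975 = -0.006741
∂z/∂y = [65·(-0.9) − 75·(+0.4)] / 8975 = -0.009861
Steepest decrease is along −∇f = (+0.006741 E, +0.009861 N) → northeast.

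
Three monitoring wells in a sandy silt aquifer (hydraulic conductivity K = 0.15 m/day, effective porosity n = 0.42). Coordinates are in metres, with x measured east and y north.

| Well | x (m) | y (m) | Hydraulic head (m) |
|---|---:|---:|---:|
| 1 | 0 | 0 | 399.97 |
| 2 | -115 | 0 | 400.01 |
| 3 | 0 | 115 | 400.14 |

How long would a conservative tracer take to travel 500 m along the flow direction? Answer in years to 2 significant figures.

∂h/∂x = (400.01 − 399.97) / (-115 − 0) = -0.0003478
∂h/∂y = (400.14 − 399.97) / (115 − 0) = +0.001478
|∇h| = √(-0.0003478² + 0.001478²) = 0.001518
Seepage velocity v = K·i/n = 0.15 × 0.001518 / 0.42 = 0.0005421 m/day.
t = 500 / 0.0005421 = 9.223e+05 days = 2.53e+03 years.

2500 years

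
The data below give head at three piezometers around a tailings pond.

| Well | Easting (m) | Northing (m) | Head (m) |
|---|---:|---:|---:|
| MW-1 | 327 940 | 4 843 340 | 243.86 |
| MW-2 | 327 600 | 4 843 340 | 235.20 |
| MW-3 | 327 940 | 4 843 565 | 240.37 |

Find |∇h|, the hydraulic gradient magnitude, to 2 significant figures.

∂h/∂x = (235.20 − 243.86) / (327600 − 327940) = +0.02547
∂h/∂y = (240.37 − 243.86) / (4843565 − 4843340) = -0.01551
|∇h| = √(0.02547² + -0.01551²) = 0.02982

0.030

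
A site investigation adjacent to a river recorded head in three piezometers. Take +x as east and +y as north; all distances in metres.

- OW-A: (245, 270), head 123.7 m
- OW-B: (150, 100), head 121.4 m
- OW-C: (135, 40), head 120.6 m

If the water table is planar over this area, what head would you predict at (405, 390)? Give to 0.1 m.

125.4 m

Differences from OW-A: to OW-B (Δx, Δy, Δh) = (-95, -170, -2.3); to OW-C = (-110, -230, -3.1).
Determinant of the coordinate differences = (-95)·(-230) − (-110)·(-170) = 3150.
∂h/∂x = [(-2.3)·(-230) − (-3.1)·(-170)] / 3150 = +0.0006349
∂h/∂y = [(-95)·(-3.1) − (-110)·(-2.3)] / 3150 = +0.01317
h(405, 390) = 123.7 + (+0.0006349)·(160) + (+0.01317)·(120) = 123.7 +0.102 +1.581 = 125.383 m.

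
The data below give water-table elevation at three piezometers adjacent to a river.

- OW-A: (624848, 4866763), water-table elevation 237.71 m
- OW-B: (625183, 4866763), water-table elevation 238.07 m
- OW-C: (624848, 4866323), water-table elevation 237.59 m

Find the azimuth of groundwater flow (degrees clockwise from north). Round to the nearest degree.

256°

∂h/∂x = (238.07 − 237.71) / (625183 − 624848) = +0.001075
∂h/∂y = (237.59 − 237.71) / (4866323 − 4866763) = +0.0002727
Flow direction (−∇h) has components (-0.001075 E, -0.0002727 N).
Azimuth = atan2(E, N) = atan2(-0.001075, -0.0002727) = 255.8° ≈ 256°.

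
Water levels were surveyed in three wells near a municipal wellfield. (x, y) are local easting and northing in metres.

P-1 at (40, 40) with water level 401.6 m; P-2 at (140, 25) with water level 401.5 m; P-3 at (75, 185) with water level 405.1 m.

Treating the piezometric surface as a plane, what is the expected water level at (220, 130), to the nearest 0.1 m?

404.2 m

Differences from P-1: to P-2 (Δx, Δy, Δh) = (100, -15, -0.1); to P-3 = (35, 145, +3.5).
Solve a·Δx + b·Δy = Δh: det = 100·145 − 35·(-15) = 15025.
∂h/∂x = [(-0.1)·145 − (+3.5)·(-15)] / 15025 = +0.002529
∂h/∂y = [100·(+3.5) − 35·(-0.1)] / 15025 = +0.02353
h(220, 130) = 401.6 + (+0.002529)·(180) + (+0.02353)·(90) = 401.6 +0.455 +2.117 = 404.173 m.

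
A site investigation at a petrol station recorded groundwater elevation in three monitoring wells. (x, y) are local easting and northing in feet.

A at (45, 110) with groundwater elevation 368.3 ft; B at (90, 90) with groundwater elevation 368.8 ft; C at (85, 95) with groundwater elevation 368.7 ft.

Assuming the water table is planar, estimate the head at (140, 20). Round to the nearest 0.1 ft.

Taking A as reference: B−A = (45, -20, +0.5); C−A = (40, -15, +0.4).
Solve a·Δx + b·Δy = Δh: det = 45·(-15) − 40·(-20) = 125.
∂h/∂x = [(+0.5)·(-15) − (+0.4)·(-20)] / 125 = +0.004000
∂h/∂y = [45·(+0.4) − 40·(+0.5)] / 125 = -0.01600
h(140, 20) = 368.3 + (+0.004000)·(95) + (-0.01600)·(-90) = 368.3 +0.380 +1.440 = 370.120 ft.

370.1 ft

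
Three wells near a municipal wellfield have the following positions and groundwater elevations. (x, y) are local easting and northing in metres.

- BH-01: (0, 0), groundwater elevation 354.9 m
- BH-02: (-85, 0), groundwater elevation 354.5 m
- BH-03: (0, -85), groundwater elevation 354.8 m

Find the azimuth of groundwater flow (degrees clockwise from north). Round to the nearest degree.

∂h/∂x = (354.5 − 354.9) / (-85 − 0) = +0.004706
∂h/∂y = (354.8 − 354.9) / (-85 − 0) = +0.001176
Flow direction (−∇h) has components (-0.004706 E, -0.001176 N).
Azimuth = atan2(E, N) = atan2(-0.004706, -0.001176) = 256.0° ≈ 256°.

256°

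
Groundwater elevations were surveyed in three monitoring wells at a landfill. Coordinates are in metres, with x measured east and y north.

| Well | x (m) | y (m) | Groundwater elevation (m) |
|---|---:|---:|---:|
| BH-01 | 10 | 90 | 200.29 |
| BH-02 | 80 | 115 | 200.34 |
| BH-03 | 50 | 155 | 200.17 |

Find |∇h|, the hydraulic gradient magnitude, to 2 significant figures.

With h = a·x + b·y + c and BH-01 as origin, the differences give:
  70·a + 25·b = +0.05
  40·a + 65·b = -0.12
Eliminate b (×65 and ×25, subtract): 3550·a = 6.250 → a = ∂h/∂x = +0.001761
Back-substitute: b = ∂h/∂y = -0.002930.
|∇h| = √(0.001761² + -0.002930²) = 0.003418

0.0034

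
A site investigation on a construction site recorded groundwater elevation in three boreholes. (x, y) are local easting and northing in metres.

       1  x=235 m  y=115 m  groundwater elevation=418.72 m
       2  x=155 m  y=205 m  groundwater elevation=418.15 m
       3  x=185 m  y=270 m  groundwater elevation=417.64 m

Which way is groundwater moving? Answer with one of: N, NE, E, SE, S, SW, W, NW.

N

With h = a·x + b·y + c and 1 as origin, the differences give:
  (-80)·a + 90·b = -0.57
  (-50)·a + 155·b = -1.08
Eliminate b (×155 and ×90, subtract): -7900·a = 8.850 → a = ∂h/∂x = -0.001120
Back-substitute: b = ∂h/∂y = -0.007329.
Flow = −∇h = (+0.001120 east, +0.007329 north), which points north.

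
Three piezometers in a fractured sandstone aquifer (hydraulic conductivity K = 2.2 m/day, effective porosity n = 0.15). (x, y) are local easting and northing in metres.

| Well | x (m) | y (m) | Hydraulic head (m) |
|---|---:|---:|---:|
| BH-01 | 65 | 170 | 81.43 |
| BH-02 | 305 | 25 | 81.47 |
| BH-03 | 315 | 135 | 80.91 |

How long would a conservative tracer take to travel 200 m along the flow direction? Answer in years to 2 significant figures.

6.7 years

Three-point gradient (reference BH-01): Δ to BH-02 = (240, -145, +0.04), Δ to BH-03 = (250, -35, -0.52).
∂h/∂x = -0.002758, ∂h/∂y = -0.004840 (det = 27850).
|∇h| = √(-0.002758² + -0.004840²) = 0.005571
Seepage velocity v = K·i/n = 2.2 × 0.005571 / 0.15 = 0.08171 m/day.
t = 200 / 0.08171 = 2448 days = 6.7 years.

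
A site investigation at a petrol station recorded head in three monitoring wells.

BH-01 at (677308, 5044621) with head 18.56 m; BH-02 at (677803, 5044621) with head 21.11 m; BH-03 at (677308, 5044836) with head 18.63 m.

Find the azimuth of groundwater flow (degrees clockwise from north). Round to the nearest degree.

∂h/∂x = (21.11 − 18.56) / (677803 − 677308) = +0.005152
∂h/∂y = (18.63 − 18.56) / (5044836 − 5044621) = +0.0003256
Flow direction (−∇h) has components (-0.005152 E, -0.0003256 N).
Azimuth = atan2(E, N) = atan2(-0.005152, -0.0003256) = 266.4° ≈ 266°.

266°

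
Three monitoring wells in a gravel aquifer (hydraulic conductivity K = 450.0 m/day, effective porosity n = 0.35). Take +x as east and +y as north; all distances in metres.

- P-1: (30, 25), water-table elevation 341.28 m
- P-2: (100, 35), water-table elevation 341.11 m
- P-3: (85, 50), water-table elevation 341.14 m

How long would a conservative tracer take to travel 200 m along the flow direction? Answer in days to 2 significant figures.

65 days

Taking P-1 as reference: P-2−P-1 = (70, 10, -0.17); P-3−P-1 = (55, 25, -0.14).
Solve a·Δx + b·Δy = Δh: det = 70·25 − 55·10 = 1200.
∂h/∂x = [(-0.17)·25 − (-0.14)·10] / 1200 = -0.002375
∂h/∂y = [70·(-0.14) − 55·(-0.17)] / 1200 = -0.0003750
|∇h| = √(-0.002375² + -0.0003750²) = 0.002404
Seepage velocity v = K·i/n = 450.0 × 0.002404 / 0.35 = 3.091 m/day.
t = 200 / 3.091 = 64.7 days.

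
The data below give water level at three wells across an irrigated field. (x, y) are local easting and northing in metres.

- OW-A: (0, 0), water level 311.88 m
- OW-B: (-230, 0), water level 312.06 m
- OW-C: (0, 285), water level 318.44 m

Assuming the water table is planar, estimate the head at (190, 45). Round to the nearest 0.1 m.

∂h/∂x = (312.06 − 311.88) / (-230 − 0) = -0.0007826
∂h/∂y = (318.44 − 311.88) / (285 − 0) = +0.02302
h(190, 45) = 311.88 + (-0.0007826)·(190) + (+0.02302)·(45) = 311.88 -0.149 +1.036 = 312.767 m.

312.8 m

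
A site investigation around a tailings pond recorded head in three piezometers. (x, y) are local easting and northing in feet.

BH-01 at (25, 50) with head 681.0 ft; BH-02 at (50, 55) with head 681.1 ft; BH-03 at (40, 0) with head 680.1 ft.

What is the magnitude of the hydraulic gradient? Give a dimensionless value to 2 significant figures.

Three-point gradient (reference BH-01): Δ to BH-02 = (25, 5, +0.1), Δ to BH-03 = (15, -50, -0.9).
∂h/∂x = +0.0003774, ∂h/∂y = +0.01811 (det = -1325).
|∇h| = √(0.0003774² + 0.01811²) = 0.01811

0.018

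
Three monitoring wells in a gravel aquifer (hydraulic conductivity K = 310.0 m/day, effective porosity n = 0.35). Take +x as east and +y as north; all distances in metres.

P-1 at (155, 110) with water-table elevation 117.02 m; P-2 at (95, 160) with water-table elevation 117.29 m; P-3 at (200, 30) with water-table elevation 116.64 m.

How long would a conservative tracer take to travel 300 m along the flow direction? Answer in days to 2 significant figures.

With h = a·x + b·y + c and P-1 as origin, the differences give:
  (-60)·a + 50·b = +0.27
  45·a + (-80)·b = -0.38
Eliminate b (×(-80) and ×50, subtract): 2550·a = -2.600 → a = ∂h/∂x = -0.001020
Back-substitute: b = ∂h/∂y = +0.004176.
|∇h| = √(-0.001020² + 0.004176²) = 0.004299
Seepage velocity v = K·i/n = 310.0 × 0.004299 / 0.35 = 3.808 m/day.
t = 300 / 3.808 = 78.78 days.

79 days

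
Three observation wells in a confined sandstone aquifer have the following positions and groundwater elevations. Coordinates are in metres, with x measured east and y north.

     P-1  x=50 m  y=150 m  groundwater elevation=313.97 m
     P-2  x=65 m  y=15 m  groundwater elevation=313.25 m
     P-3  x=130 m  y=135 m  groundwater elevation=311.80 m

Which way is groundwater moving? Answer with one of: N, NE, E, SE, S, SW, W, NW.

E

With h = a·x + b·y + c and P-1 as origin, the differences give:
  15·a + (-135)·b = -0.72
  80·a + (-15)·b = -2.17
Eliminate b (×(-15) and ×(-135), subtract): 10575·a = -282.150 → a = ∂h/∂x = -0.02668
Back-substitute: b = ∂h/∂y = +0.002369.
Flow = −∇h = (+0.02668 east, -0.002369 north), which points east.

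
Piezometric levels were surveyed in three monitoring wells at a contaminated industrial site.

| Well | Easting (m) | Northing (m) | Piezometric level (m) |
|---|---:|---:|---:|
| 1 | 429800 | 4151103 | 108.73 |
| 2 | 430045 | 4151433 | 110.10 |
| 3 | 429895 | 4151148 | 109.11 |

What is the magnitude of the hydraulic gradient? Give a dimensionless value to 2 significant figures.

With h = a·x + b·y + c and 1 as origin, the differences give:
  245·a + 330·b = +1.37
  95·a + 45·b = +0.38
Eliminate b (×45 and ×330, subtract): -20325·a = -63.750 → a = ∂h/∂x = +0.003137
Back-substitute: b = ∂h/∂y = +0.001823.
|∇h| = √(0.003137² + 0.001823²) = 0.003628

0.0036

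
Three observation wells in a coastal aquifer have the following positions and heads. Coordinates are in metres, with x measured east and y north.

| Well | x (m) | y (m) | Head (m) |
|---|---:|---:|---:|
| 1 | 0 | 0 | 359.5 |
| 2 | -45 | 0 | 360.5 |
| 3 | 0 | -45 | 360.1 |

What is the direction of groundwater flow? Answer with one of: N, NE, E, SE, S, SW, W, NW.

∂h/∂x = (360.5 − 359.5) / (-45 − 0) = -0.02222
∂h/∂y = (360.1 − 359.5) / (-45 − 0) = -0.01333
Flow = −∇h = (+0.02222 east, +0.01333 north), which points northeast.

NE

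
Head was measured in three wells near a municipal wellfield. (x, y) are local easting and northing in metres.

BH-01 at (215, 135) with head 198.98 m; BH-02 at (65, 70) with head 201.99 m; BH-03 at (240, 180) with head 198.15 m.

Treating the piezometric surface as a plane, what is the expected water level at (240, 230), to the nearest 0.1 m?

Differences from BH-01: to BH-02 (Δx, Δy, Δh) = (-150, -65, +3.01); to BH-03 = (25, 45, -0.83).
Determinant of the coordinate differences = (-150)·45 − 25·(-65) = -5125.
∂h/∂x = [(+3.01)·45 − (-0.83)·(-65)] / -5125 = -0.01590
∂h/∂y = [(-150)·(-0.83) − 25·(+3.01)] / -5125 = -0.009610
h(240, 230) = 198.98 + (-0.01590)·(25) + (-0.009610)·(95) = 198.98 -0.398 -0.913 = 197.670 m.

197.7 m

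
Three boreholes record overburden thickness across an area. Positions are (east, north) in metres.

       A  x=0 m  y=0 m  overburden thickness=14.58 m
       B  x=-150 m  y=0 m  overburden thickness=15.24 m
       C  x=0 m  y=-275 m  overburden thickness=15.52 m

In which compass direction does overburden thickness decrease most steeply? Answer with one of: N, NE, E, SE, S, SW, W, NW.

NE

∂d/∂x = (15.24 − 14.58) / (-150 − 0) = -0.004400
∂d/∂y = (15.52 − 14.58) / (-275 − 0) = -0.003418
Steepest decrease is along −∇f = (+0.004400 E, +0.003418 N) → northeast.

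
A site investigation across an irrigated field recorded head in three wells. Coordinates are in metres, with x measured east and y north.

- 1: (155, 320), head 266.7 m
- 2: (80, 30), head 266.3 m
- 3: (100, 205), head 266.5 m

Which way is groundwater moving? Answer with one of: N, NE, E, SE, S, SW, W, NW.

SW

With h = a·x + b·y + c and 1 as origin, the differences give:
  (-75)·a + (-290)·b = -0.4
  (-55)·a + (-115)·b = -0.2
Eliminate b (×(-115) and ×(-290), subtract): -7325·a = -12.00 → a = ∂h/∂x = +0.001638
Back-substitute: b = ∂h/∂y = +0.0009556.
Flow = −∇h = (-0.001638 east, -0.0009556 north), which points southwest.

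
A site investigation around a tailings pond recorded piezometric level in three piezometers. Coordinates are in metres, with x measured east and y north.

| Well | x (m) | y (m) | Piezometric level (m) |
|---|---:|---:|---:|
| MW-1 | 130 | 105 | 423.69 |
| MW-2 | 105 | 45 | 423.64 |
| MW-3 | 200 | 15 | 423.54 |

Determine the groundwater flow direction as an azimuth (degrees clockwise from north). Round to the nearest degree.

148°

With h = a·x + b·y + c and MW-1 as origin, the differences give:
  (-25)·a + (-60)·b = -0.05
  70·a + (-90)·b = -0.15
Eliminate b (×(-90) and ×(-60), subtract): 6450·a = -4.500 → a = ∂h/∂x = -0.0006977
Back-substitute: b = ∂h/∂y = +0.001124.
Flow direction (−∇h) has components (+0.0006977 E, -0.001124 N).
Azimuth = atan2(E, N) = atan2(+0.0006977, -0.001124) = 148.2° ≈ 148°.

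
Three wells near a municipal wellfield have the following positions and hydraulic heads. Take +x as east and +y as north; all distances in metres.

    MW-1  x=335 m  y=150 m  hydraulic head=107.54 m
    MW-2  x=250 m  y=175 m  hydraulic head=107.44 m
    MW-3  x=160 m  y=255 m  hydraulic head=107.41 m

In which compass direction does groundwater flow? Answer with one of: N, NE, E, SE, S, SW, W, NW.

SW

Taking MW-1 as reference: MW-2−MW-1 = (-85, 25, -0.10); MW-3−MW-1 = (-175, 105, -0.13).
Determinant of the coordinate differences = (-85)·105 − (-175)·25 = -4550.
∂h/∂x = [(-0.10)·105 − (-0.13)·25] / -4550 = +0.001593
∂h/∂y = [(-85)·(-0.13) − (-175)·(-0.10)] / -4550 = +0.001418
Flow = −∇h = (-0.001593 east, -0.001418 north), which points southwest.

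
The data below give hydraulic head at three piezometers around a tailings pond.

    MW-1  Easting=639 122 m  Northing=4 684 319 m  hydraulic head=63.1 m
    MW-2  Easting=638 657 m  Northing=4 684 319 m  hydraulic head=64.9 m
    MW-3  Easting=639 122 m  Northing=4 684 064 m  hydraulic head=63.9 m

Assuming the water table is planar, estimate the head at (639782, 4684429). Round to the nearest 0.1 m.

60.2 m

∂h/∂x = (64.9 − 63.1) / (638657 − 639122) = -0.003871
∂h/∂y = (63.9 − 63.1) / (4684064 − 4684319) = -0.003137
h(639782, 4684429) = 63.1 + (-0.003871)·(660) + (-0.003137)·(110) = 63.1 -2.555 -0.345 = 60.200 m.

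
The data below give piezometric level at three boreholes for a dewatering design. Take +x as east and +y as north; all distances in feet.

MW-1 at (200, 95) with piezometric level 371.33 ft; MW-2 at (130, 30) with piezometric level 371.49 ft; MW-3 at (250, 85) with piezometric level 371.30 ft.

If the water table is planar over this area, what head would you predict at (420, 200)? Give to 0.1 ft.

With h = a·x + b·y + c and MW-1 as origin, the differences give:
  (-70)·a + (-65)·b = +0.16
  50·a + (-10)·b = -0.03
Eliminate b (×(-10) and ×(-65), subtract): 3950·a = -3.550 → a = ∂h/∂x = -0.0008987
Back-substitute: b = ∂h/∂y = -0.001494.
h(420, 200) = 371.33 + (-0.0008987)·(220) + (-0.001494)·(105) = 371.33 -0.198 -0.157 = 370.975 ft.

371.0 ft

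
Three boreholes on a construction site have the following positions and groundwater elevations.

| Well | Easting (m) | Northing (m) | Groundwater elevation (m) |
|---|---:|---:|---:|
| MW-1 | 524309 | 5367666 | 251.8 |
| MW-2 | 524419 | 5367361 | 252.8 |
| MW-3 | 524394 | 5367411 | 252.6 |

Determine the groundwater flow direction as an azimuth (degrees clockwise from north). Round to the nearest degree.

With h = a·x + b·y + c and MW-1 as origin, the differences give:
  110·a + (-305)·b = +1.0
  85·a + (-255)·b = +0.8
Eliminate b (×(-255) and ×(-305), subtract): -2125·a = -11.00 → a = ∂h/∂x = +0.005176
Back-substitute: b = ∂h/∂y = -0.001412.
Flow direction (−∇h) has components (-0.005176 E, +0.001412 N).
Azimuth = atan2(E, N) = atan2(-0.005176, +0.001412) = 285.3° ≈ 285°.

285°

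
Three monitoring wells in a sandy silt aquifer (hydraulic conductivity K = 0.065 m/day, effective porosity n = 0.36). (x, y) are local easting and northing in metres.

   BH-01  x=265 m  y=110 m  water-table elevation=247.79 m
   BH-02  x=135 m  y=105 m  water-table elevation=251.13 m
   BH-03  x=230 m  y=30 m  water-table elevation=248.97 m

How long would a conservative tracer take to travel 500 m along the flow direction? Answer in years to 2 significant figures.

With h = a·x + b·y + c and BH-01 as origin, the differences give:
  (-130)·a + (-5)·b = +3.34
  (-35)·a + (-80)·b = +1.18
Eliminate b (×(-80) and ×(-5), subtract): 10225·a = -261.300 → a = ∂h/∂x = -0.02556
Back-substitute: b = ∂h/∂y = -0.003570.
|∇h| = √(-0.02556² + -0.003570²) = 0.02581
Seepage velocity v = K·i/n = 0.065 × 0.02581 / 0.36 = 0.00466 m/day.
t = 500 / 0.00466 = 1.073e+05 days = 294 years.

290 years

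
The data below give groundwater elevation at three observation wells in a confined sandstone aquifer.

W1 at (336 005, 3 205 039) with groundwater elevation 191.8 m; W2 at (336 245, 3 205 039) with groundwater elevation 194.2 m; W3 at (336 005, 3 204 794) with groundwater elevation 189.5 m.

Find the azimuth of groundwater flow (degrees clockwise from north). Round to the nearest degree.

∂h/∂x = (194.2 − 191.8) / (336245 − 336005) = +0.010000
∂h/∂y = (189.5 − 191.8) / (3204794 − 3205039) = +0.009388
Flow direction (−∇h) has components (-0.010000 E, -0.009388 N).
Azimuth = atan2(E, N) = atan2(-0.010000, -0.009388) = 226.8° ≈ 227°.

227°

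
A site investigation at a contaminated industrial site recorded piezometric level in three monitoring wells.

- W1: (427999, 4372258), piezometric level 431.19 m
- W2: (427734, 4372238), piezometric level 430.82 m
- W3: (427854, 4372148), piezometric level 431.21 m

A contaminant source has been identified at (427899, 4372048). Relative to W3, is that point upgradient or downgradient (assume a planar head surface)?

Taking W1 as reference: W2−W1 = (-265, -20, -0.37); W3−W1 = (-145, -110, +0.02).
Solve a·Δx + b·Δy = Δh: det = (-265)·(-110) − (-145)·(-20) = 26250.
∂h/∂x = [(-0.37)·(-110) − (+0.02)·(-20)] / 26250 = +0.001566
∂h/∂y = [(-265)·(+0.02) − (-145)·(-0.37)] / 26250 = -0.002246
Head at (427899, 4372048) = 431.19 + (+0.001566)·(-100) + (-0.002246)·(-210) = 431.51 m.
That is higher than the 431.21 m at W3, so the point is upgradient.

upgradient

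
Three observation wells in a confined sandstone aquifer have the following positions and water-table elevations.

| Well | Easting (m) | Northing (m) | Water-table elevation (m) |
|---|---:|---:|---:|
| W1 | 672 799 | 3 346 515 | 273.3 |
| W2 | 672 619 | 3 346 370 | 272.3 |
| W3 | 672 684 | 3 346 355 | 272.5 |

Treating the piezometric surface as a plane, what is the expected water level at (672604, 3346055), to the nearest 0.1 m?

271.5 m

Differences from W1: to W2 (Δx, Δy, Δh) = (-180, -145, -1.0); to W3 = (-115, -160, -0.8).
Solve a·Δx + b·Δy = Δh: det = (-180)·(-160) − (-115)·(-145) = 12125.
∂h/∂x = [(-1.0)·(-160) − (-0.8)·(-145)] / 12125 = +0.003629
∂h/∂y = [(-180)·(-0.8) − (-115)·(-1.0)] / 12125 = +0.002392
h(672604, 3346055) = 273.3 + (+0.003629)·(-195) + (+0.002392)·(-460) = 273.3 -0.708 -1.100 = 271.492 m.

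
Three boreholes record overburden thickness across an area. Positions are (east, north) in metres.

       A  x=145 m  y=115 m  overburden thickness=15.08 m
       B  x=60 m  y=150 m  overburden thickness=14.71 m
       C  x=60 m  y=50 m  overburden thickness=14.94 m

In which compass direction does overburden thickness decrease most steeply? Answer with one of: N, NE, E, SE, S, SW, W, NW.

Taking A as reference: B−A = (-85, 35, -0.37); C−A = (-85, -65, -0.14).
Determinant of the coordinate differences = (-85)·(-65) − (-85)·35 = 8500.
∂d/∂x = [(-0.37)·(-65) − (-0.14)·35] / 8500 = +0.003406
∂d/∂y = [(-85)·(-0.14) − (-85)·(-0.37)] / 8500 = -0.002300
Steepest decrease is along −∇f = (-0.003406 E, +0.002300 N) → northwest.

NW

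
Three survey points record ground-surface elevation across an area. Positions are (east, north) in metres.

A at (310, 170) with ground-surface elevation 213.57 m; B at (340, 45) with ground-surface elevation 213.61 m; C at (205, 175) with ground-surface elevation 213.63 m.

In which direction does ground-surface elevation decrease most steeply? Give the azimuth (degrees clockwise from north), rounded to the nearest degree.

052°

With z = a·x + b·y + c and A as origin, the differences give:
  30·a + (-125)·b = +0.04
  (-105)·a + 5·b = +0.06
Eliminate b (×5 and ×(-125), subtract): -12975·a = 7.700 → a = ∂z/∂x = -0.0005934
Back-substitute: b = ∂z/∂y = -0.0004624.
Steepest decrease is along −∇f: components (+0.0005934 E, +0.0004624 N).
Azimuth = atan2(+0.0005934, +0.0004624) = 52.1° ≈ 052°.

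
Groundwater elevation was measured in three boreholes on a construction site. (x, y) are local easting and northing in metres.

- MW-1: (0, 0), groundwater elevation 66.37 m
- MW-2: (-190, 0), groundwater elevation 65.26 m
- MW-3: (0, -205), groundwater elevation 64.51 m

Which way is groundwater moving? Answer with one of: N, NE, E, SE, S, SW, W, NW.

∂h/∂x = (65.26 − 66.37) / (-190 − 0) = +0.005842
∂h/∂y = (64.51 − 66.37) / (-205 − 0) = +0.009073
Flow = −∇h = (-0.005842 east, -0.009073 north), which points southwest.

SW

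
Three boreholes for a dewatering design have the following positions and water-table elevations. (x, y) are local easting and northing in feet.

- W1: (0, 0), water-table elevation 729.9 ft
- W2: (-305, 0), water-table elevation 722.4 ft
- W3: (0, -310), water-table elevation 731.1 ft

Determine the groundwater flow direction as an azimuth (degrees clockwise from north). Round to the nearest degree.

279°

∂h/∂x = (722.4 − 729.9) / (-305 − 0) = +0.02459
∂h/∂y = (731.1 − 729.9) / (-310 − 0) = -0.003871
Flow direction (−∇h) has components (-0.02459 E, +0.003871 N).
Azimuth = atan2(E, N) = atan2(-0.02459, +0.003871) = 278.9° ≈ 279°.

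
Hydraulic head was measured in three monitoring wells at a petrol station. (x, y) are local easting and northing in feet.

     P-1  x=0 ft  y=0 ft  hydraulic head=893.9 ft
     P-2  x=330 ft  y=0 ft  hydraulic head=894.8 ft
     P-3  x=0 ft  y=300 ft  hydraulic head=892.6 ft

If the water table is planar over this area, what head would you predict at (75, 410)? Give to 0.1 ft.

892.3 ft

∂h/∂x = (894.8 − 893.9) / (330 − 0) = +0.002727
∂h/∂y = (892.6 − 893.9) / (300 − 0) = -0.004333
h(75, 410) = 893.9 + (+0.002727)·(75) + (-0.004333)·(410) = 893.9 +0.205 -1.777 = 892.328 ft.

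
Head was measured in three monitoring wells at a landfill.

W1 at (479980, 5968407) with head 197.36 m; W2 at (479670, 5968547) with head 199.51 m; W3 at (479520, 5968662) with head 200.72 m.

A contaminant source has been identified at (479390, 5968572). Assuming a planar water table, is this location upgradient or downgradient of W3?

upgradient

Taking W1 as reference: W2−W1 = (-310, 140, +2.15); W3−W1 = (-460, 255, +3.36).
Solve a·Δx + b·Δy = Δh: det = (-310)·255 − (-460)·140 = -14650.
∂h/∂x = [(+2.15)·255 − (+3.36)·140] / -14650 = -0.005314
∂h/∂y = [(-310)·(+3.36) − (-460)·(+2.15)] / -14650 = +0.003590
Head at (479390, 5968572) = 197.36 + (-0.005314)·(-590) + (+0.003590)·(165) = 201.09 m.
That is higher than the 200.72 m at W3, so the point is upgradient.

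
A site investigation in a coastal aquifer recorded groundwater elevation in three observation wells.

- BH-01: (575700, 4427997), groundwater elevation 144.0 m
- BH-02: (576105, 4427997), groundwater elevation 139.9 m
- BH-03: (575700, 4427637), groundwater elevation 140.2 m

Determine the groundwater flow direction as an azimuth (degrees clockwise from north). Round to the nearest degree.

136°

∂h/∂x = (139.9 − 144.0) / (576105 − 575700) = -0.01012
∂h/∂y = (140.2 − 144.0) / (4427637 − 4427997) = +0.01056
Flow direction (−∇h) has components (+0.01012 E, -0.01056 N).
Azimuth = atan2(E, N) = atan2(+0.01012, -0.01056) = 136.2° ≈ 136°.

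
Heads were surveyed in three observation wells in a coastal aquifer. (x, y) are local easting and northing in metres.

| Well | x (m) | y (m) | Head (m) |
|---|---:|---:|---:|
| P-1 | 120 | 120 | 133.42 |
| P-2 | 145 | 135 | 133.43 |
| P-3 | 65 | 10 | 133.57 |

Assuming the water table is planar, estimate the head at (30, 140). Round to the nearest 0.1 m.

Differences from P-1: to P-2 (Δx, Δy, Δh) = (25, 15, +0.01); to P-3 = (-55, -110, +0.15).
Solve a·Δx + b·Δy = Δh: det = 25·(-110) − (-55)·15 = -1925.
∂h/∂x = [(+0.01)·(-110) − (+0.15)·15] / -1925 = +0.001740
∂h/∂y = [25·(+0.15) − (-55)·(+0.01)] / -1925 = -0.002234
h(30, 140) = 133.42 + (+0.001740)·(-90) + (-0.002234)·(20) = 133.42 -0.157 -0.045 = 133.219 m.

133.2 m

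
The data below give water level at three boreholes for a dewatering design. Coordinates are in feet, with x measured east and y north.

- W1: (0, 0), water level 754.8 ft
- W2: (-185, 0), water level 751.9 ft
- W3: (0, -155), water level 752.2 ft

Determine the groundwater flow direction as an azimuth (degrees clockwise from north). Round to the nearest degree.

223°

∂h/∂x = (751.9 − 754.8) / (-185 − 0) = +0.01568
∂h/∂y = (752.2 − 754.8) / (-155 − 0) = +0.01677
Flow direction (−∇h) has components (-0.01568 E, -0.01677 N).
Azimuth = atan2(E, N) = atan2(-0.01568, -0.01677) = 223.1° ≈ 223°.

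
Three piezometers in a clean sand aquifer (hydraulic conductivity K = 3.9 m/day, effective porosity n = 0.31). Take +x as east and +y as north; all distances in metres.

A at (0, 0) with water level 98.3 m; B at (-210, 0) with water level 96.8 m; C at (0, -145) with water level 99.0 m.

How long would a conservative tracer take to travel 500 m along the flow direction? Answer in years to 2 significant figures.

∂h/∂x = (96.8 − 98.3) / (-210 − 0) = +0.007143
∂h/∂y = (99.0 − 98.3) / (-145 − 0) = -0.004828
|∇h| = √(0.007143² + -0.004828²) = 0.008622
Seepage velocity v = K·i/n = 3.9 × 0.008622 / 0.31 = 0.1085 m/day.
t = 500 / 0.1085 = 4608 days = 12.6 years.

13 years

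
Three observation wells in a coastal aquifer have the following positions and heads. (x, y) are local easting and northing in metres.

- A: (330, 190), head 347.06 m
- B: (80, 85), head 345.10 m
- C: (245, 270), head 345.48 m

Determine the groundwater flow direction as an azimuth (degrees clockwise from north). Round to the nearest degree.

305°

With h = a·x + b·y + c and A as origin, the differences give:
  (-250)·a + (-105)·b = -1.96
  (-85)·a + 80·b = -1.58
Eliminate b (×80 and ×(-105), subtract): -28925·a = -322.700 → a = ∂h/∂x = +0.01116
Back-substitute: b = ∂h/∂y = -0.007896.
Flow direction (−∇h) has components (-0.01116 E, +0.007896 N).
Azimuth = atan2(E, N) = atan2(-0.01116, +0.007896) = 305.3° ≈ 305°.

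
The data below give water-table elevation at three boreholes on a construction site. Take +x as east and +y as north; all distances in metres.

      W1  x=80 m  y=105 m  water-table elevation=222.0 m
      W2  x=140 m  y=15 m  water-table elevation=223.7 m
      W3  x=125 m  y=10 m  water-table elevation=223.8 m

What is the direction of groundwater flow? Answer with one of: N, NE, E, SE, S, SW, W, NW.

Taking W1 as reference: W2−W1 = (60, -90, +1.7); W3−W1 = (45, -95, +1.8).
Determinant of the coordinate differences = 60·(-95) − 45·(-90) = -1650.
∂h/∂x = [(+1.7)·(-95) − (+1.8)·(-90)] / -1650 = -0.0003030
∂h/∂y = [60·(+1.8) − 45·(+1.7)] / -1650 = -0.01909
Flow = −∇h = (+0.0003030 east, +0.01909 north), which points north.

N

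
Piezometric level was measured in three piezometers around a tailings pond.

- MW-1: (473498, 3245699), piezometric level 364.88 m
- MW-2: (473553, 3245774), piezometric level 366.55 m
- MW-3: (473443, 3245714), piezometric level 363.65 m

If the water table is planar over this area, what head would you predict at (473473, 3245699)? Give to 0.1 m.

364.3 m

With h = a·x + b·y + c and MW-1 as origin, the differences give:
  55·a + 75·b = +1.67
  (-55)·a + 15·b = -1.23
Eliminate b (×15 and ×75, subtract): 4950·a = 117.300 → a = ∂h/∂x = +0.02370
Back-substitute: b = ∂h/∂y = +0.004889.
h(473473, 3245699) = 364.88 + (+0.02370)·(-25) + (+0.004889)·(0) = 364.88 -0.592 +0.000 = 364.288 m.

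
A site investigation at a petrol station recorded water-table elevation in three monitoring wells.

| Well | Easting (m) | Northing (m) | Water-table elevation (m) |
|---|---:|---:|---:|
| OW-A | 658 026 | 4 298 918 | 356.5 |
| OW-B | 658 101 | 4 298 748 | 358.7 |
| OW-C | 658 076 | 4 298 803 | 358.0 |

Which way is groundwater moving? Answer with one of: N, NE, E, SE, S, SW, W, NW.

Differences from OW-A: to OW-B (Δx, Δy, Δh) = (75, -170, +2.2); to OW-C = (50, -115, +1.5).
Determinant of the coordinate differences = 75·(-115) − 50·(-170) = -125.
∂h/∂x = [(+2.2)·(-115) − (+1.5)·(-170)] / -125 = -0.01600
∂h/∂y = [75·(+1.5) − 50·(+2.2)] / -125 = -0.02000
Flow = −∇h = (+0.01600 east, +0.02000 north), which points northeast.

NE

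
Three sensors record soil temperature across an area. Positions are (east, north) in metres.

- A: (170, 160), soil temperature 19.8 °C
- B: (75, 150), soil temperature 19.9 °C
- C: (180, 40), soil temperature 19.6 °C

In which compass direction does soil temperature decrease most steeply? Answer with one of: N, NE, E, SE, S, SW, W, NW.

Taking A as reference: B−A = (-95, -10, +0.1); C−A = (10, -120, -0.2).
Determinant of the coordinate differences = (-95)·(-120) − 10·(-10) = 11500.
∂T/∂x = [(+0.1)·(-120) − (-0.2)·(-10)] / 11500 = -0.001217
∂T/∂y = [(-95)·(-0.2) − 10·(+0.1)] / 11500 = +0.001565
Steepest decrease is along −∇f = (+0.001217 E, -0.001565 N) → southeast.

SE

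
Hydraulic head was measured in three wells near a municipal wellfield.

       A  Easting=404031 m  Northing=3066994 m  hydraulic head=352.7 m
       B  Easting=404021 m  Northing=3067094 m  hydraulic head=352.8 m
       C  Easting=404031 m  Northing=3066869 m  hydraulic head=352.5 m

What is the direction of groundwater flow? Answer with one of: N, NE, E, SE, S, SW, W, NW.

W

Three-point gradient (reference A): Δ to B = (-10, 100, +0.1), Δ to C = (0, -125, -0.2).
∂h/∂x = +0.006000, ∂h/∂y = +0.001600 (det = 1250).
Flow = −∇h = (-0.006000 east, -0.001600 north), which points west.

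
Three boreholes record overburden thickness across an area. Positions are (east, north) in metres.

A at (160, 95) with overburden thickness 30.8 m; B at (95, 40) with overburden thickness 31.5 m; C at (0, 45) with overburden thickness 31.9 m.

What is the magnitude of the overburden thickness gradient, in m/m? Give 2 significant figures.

0.0086 m/m

Taking A as reference: B−A = (-65, -55, +0.7); C−A = (-160, -50, +1.1).
Solve a·Δx + b·Δy = Δd: det = (-65)·(-50) − (-160)·(-55) = -5550.
∂d/∂x = [(+0.7)·(-50) − (+1.1)·(-55)] / -5550 = -0.004595
∂d/∂y = [(-65)·(+1.1) − (-160)·(+0.7)] / -5550 = -0.007297
|∇f| = √(-0.004595² + -0.007297²) = 0.008623 m/m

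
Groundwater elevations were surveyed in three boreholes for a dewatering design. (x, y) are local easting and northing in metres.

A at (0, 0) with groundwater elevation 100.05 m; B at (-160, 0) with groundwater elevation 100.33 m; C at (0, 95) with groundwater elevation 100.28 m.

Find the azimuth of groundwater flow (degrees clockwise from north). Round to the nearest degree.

∂h/∂x = (100.33 − 100.05) / (-160 − 0) = -0.001750
∂h/∂y = (100.28 − 100.05) / (95 − 0) = +0.002421
Flow direction (−∇h) has components (+0.001750 E, -0.002421 N).
Azimuth = atan2(E, N) = atan2(+0.001750, -0.002421) = 144.1° ≈ 144°.

144°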